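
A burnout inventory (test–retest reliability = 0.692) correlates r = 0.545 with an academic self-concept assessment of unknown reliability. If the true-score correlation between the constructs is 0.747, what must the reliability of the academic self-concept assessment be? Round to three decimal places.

0.769

r_true = r_obs / √(r_xx · r_yy) ⇒ 0.747 = 0.545 / √(0.692 · r_yy).
√(0.692 · r_yy) = 0.545 / 0.747 = 0.7296; 0.692 · r_yy = 0.5323; r_yy = 0.5323 / 0.692 ≈ 0.769.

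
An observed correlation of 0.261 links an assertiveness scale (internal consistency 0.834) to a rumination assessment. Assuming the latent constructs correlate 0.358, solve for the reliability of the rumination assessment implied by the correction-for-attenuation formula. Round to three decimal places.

r_true = r_obs / √(r_xx · r_yy) ⇒ 0.358 = 0.261 / √(0.834 · r_yy).
√(0.834 · r_yy) = 0.261 / 0.358 = 0.7291; 0.834 · r_yy = 0.5316; r_yy = 0.5316 / 0.834 ≈ 0.637.

0.637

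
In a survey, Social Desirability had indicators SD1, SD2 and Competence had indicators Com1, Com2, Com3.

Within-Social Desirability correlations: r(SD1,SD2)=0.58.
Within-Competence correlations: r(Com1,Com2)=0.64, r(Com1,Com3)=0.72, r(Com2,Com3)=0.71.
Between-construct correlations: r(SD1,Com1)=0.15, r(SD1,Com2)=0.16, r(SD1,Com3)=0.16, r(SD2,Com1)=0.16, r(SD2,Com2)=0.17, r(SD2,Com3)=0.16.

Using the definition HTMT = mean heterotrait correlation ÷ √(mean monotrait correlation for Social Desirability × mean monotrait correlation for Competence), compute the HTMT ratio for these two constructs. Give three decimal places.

0.253

Mean between = 0.96/6 = 0.1600.
Mean within-SD = 0.58/1 = 0.5800; mean within-Com = 2.07/3 = 0.6900.
Geometric mean = √(0.5800 × 0.6900) = 0.6326.
HTMT = 0.1600 / 0.6326 = 0.253.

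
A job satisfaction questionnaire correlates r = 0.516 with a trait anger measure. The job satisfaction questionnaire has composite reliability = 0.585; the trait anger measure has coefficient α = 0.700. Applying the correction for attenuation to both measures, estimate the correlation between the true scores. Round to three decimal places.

0.806

r_true = r_obs / √(r_xx · r_yy) = 0.516 / √(0.585 × 0.700) = 0.516 / √0.409500 = 0.516 / 0.6399 ≈ 0.806.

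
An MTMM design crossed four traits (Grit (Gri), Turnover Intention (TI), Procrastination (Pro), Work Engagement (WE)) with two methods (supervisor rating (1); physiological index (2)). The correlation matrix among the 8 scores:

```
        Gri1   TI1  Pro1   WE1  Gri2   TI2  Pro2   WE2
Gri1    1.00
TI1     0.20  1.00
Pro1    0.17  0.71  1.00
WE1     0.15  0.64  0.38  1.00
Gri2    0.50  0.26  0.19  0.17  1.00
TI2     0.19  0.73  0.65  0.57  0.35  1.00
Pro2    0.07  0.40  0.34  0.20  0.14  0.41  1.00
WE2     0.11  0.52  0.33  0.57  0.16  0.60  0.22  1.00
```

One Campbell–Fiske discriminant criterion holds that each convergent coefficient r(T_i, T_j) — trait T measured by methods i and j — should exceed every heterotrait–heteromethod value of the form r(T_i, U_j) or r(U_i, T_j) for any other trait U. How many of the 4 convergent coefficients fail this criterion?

2

Checking each validity diagonal entry against its comparison values:
Gri (methods 1·2): 0.50 vs {0.19, 0.26, 0.07, 0.19, 0.11, 0.17} → pass.
TI (methods 1·2): 0.73 vs {0.26, 0.19, 0.40, 0.65, 0.52, 0.57} → pass.
Pro (methods 1·2): 0.34 vs {0.19, 0.07, 0.65, 0.40, 0.33, 0.20} → fail.
WE (methods 1·2): 0.57 vs {0.17, 0.11, 0.57, 0.52, 0.20, 0.33} → fail.
2 of 4 fail.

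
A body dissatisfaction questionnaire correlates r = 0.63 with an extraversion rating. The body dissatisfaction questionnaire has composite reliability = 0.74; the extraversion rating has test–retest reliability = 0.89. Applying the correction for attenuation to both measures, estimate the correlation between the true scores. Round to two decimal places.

r_true = r_obs / √(r_xx · r_yy) = 0.63 / √(0.74 × 0.89) = 0.63 / √0.6586 = 0.63 / 0.8115 ≈ 0.78.

0.78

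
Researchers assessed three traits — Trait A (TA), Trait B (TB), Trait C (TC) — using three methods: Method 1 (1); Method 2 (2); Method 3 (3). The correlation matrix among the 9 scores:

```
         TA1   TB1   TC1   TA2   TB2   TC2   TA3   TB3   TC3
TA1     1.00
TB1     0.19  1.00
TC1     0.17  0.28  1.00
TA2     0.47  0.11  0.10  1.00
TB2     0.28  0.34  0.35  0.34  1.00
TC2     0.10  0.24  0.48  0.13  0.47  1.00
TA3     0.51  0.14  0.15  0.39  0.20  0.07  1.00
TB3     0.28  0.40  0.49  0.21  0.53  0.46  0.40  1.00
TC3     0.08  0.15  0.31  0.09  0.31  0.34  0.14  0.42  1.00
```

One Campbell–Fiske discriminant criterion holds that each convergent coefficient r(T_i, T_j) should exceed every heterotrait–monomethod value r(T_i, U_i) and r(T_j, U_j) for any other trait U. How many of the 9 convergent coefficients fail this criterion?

5

Checking each validity diagonal entry against its comparison values:
TA (methods 1·2): 0.47 vs {0.19, 0.34, 0.17, 0.13} → pass.
TA (methods 1·3): 0.51 vs {0.19, 0.40, 0.17, 0.14} → pass.
TA (methods 2·3): 0.39 vs {0.34, 0.40, 0.13, 0.14} → fail.
TB (methods 1·2): 0.34 vs {0.19, 0.34, 0.28, 0.47} → fail.
TB (methods 1·3): 0.40 vs {0.19, 0.40, 0.28, 0.42} → fail.
TB (methods 2·3): 0.53 vs {0.34, 0.40, 0.47, 0.42} → pass.
TC (methods 1·2): 0.48 vs {0.17, 0.13, 0.28, 0.47} → pass.
TC (methods 1·3): 0.31 vs {0.17, 0.14, 0.28, 0.42} → fail.
TC (methods 2·3): 0.34 vs {0.13, 0.14, 0.47, 0.42} → fail.
5 of 9 fail.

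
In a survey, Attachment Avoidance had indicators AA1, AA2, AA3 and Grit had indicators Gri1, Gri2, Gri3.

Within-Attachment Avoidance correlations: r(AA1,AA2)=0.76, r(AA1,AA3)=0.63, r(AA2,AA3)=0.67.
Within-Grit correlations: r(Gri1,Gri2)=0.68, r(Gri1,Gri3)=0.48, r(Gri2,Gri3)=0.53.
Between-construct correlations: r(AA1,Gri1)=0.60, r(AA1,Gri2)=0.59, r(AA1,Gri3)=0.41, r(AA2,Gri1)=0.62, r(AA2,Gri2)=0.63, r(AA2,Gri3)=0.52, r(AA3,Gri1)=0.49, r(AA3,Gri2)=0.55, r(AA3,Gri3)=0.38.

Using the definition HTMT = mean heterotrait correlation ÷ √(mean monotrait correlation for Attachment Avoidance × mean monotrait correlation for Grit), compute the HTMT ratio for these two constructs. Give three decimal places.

0.856

Mean heterotrait r = 4.79/9 = 0.5322.
Mean within-AA = 2.06/3 = 0.6867; mean within-Gri = 1.69/3 = 0.5633.
Geometric mean = √(0.6867 × 0.5633) = 0.6219.
HTMT = 0.5322 / 0.6219 = 0.856.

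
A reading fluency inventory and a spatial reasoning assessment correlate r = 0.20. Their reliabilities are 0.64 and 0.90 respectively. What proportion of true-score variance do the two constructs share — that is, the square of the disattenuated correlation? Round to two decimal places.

0.07

Disattenuated r = 0.20 / √(0.64 × 0.90) = 0.20 / 0.7589 = 0.2635.
Shared true-score variance = 0.2635² = 0.0694 ≈ 0.07.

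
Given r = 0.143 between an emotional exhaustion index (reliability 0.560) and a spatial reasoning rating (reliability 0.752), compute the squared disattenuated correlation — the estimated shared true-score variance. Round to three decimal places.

0.049

Disattenuated r = 0.143 / √(0.560 × 0.752) = 0.143 / 0.6489 = 0.2204.
Shared true-score variance = 0.2204² = 0.0486 ≈ 0.049.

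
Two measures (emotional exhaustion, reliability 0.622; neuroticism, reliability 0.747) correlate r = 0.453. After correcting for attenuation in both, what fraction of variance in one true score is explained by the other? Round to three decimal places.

Disattenuated r = 0.453 / √(0.622 × 0.747) = 0.453 / 0.6816 = 0.6646.
Shared true-score variance = 0.6646² = 0.4417 ≈ 0.442.

0.442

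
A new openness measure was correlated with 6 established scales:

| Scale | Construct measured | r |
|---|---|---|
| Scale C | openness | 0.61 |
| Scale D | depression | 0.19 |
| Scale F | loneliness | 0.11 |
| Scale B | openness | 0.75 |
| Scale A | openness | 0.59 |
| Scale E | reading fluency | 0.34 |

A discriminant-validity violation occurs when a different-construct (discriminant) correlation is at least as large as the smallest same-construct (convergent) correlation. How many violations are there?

0

Convergent (same construct = openness): Scale C, Scale B, Scale A.
Smallest convergent = 0.59. Discriminant values: 0.19, 0.11, 0.34; count ≥ 0.59 → 0.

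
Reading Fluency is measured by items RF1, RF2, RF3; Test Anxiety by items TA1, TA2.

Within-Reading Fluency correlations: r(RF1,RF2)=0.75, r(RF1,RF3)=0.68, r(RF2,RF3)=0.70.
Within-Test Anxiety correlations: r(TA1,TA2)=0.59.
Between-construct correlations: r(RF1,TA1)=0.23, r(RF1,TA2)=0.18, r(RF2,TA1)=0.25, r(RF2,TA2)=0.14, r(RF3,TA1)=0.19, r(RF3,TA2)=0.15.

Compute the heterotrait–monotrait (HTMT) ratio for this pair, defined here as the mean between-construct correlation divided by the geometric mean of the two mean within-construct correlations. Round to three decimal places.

Between-construct mean = 1.14/6 = 0.1900.
Mean within-RF = 2.13/3 = 0.7100; mean within-TA = 0.59/1 = 0.5900.
Geometric mean = √(0.7100 × 0.5900) = 0.6472.
HTMT = 0.1900 / 0.6472 = 0.294.

0.294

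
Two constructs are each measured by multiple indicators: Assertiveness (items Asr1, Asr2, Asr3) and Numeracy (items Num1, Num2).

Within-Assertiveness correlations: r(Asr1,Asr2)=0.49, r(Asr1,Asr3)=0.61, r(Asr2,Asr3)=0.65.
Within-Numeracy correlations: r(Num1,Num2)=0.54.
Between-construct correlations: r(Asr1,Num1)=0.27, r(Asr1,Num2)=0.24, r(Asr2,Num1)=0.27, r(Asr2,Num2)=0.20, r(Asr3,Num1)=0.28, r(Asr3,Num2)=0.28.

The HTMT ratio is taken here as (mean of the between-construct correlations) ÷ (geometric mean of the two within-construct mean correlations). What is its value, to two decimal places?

Mean between = 1.54/6 = 0.2567.
Mean within-Asr = 1.75/3 = 0.5833; mean within-Num = 0.54/1 = 0.5400.
Geometric mean = √(0.5833 × 0.5400) = 0.5612.
HTMT = 0.2567 / 0.5612 = 0.46.

0.46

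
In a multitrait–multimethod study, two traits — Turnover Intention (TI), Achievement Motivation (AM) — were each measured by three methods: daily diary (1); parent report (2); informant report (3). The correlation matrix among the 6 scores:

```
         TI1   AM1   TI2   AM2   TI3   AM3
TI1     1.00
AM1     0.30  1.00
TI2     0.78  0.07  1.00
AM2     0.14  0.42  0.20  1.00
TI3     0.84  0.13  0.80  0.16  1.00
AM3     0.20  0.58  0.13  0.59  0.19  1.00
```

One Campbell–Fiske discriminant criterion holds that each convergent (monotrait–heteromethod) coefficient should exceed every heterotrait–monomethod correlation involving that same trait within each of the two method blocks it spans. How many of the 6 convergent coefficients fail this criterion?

Checking each validity diagonal entry against its comparison values:
TI (methods 1·2): 0.78 vs {0.30, 0.20} → pass.
TI (methods 1·3): 0.84 vs {0.30, 0.19} → pass.
TI (methods 2·3): 0.80 vs {0.20, 0.19} → pass.
AM (methods 1·2): 0.42 vs {0.30, 0.20} → pass.
AM (methods 1·3): 0.58 vs {0.30, 0.19} → pass.
AM (methods 2·3): 0.59 vs {0.20, 0.19} → pass.
0 of 6 fail.

0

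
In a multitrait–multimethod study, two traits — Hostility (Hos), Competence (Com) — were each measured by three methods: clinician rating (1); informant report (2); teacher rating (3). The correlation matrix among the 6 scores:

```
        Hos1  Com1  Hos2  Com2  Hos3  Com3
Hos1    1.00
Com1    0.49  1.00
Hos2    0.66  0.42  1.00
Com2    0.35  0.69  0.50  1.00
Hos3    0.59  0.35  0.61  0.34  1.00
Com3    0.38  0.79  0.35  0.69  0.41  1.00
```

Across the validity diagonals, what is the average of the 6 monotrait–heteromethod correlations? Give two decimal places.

0.67

Convergent values: 0.66, 0.59, 0.61, 0.69, 0.79, 0.69; mean = 4.03/6 = 0.67.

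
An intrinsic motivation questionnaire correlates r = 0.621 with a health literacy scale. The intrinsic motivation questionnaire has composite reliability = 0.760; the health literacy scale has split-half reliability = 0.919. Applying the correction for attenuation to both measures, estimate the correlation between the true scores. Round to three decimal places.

0.743

r_true = r_obs / √(r_xx · r_yy) = 0.621 / √(0.760 × 0.919) = 0.621 / √0.698440 = 0.621 / 0.8357 ≈ 0.743.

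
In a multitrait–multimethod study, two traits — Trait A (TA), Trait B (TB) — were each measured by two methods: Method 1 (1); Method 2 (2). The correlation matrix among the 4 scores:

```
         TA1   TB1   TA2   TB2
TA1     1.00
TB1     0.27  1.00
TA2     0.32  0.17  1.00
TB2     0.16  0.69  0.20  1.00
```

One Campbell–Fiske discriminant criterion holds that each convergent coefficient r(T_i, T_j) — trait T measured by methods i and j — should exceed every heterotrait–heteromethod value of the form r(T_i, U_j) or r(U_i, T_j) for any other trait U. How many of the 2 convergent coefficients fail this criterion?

Convergent coefficients and their comparison sets:
TA (methods 1·2): 0.32 vs {0.16, 0.17} → pass.
TB (methods 1·2): 0.69 vs {0.17, 0.16} → pass.
0 of 2 fail.

0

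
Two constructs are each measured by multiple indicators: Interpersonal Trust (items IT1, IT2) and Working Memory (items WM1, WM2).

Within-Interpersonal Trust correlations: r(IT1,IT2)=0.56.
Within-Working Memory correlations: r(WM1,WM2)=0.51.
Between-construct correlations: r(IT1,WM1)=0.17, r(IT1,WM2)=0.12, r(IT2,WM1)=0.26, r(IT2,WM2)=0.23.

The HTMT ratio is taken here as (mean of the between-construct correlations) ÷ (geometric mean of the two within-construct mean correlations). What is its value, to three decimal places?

0.365

Mean heterotrait r = 0.78/4 = 0.1950.
Mean within-IT = 0.56/1 = 0.5600; mean within-WM = 0.51/1 = 0.5100.
Geometric mean = √(0.5600 × 0.5100) = 0.5344.
HTMT = 0.1950 / 0.5344 = 0.365.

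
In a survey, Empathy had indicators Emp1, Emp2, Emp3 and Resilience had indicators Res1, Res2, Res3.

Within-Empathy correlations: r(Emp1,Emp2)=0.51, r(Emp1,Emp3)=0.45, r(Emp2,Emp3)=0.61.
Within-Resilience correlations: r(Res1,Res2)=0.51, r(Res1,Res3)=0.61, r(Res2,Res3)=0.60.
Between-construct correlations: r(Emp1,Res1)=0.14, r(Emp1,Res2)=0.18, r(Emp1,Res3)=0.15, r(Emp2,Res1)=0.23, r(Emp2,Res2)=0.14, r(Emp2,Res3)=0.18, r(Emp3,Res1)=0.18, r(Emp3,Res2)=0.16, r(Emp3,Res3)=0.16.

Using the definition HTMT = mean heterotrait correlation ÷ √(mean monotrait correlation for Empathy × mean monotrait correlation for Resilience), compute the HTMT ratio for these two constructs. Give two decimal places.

0.31

Mean heterotrait r = 1.52/9 = 0.1689.
Mean within-Emp = 1.57/3 = 0.5233; mean within-Res = 1.72/3 = 0.5733.
Geometric mean = √(0.5233 × 0.5733) = 0.5477.
HTMT = 0.1689 / 0.5477 = 0.31.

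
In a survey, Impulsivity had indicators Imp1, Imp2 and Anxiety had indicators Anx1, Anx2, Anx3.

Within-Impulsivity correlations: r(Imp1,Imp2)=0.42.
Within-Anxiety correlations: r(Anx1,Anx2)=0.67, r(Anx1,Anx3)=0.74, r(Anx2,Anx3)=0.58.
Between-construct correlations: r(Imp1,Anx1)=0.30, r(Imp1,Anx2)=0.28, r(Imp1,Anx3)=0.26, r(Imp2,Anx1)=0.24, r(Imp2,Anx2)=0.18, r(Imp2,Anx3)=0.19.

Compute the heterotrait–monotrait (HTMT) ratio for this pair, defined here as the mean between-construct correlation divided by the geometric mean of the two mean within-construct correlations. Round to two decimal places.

0.46

Mean heterotrait r = 1.45/6 = 0.2417.
Mean within-Imp = 0.42/1 = 0.4200; mean within-Anx = 1.99/3 = 0.6633.
Geometric mean = √(0.4200 × 0.6633) = 0.5278.
HTMT = 0.2417 / 0.5278 = 0.46.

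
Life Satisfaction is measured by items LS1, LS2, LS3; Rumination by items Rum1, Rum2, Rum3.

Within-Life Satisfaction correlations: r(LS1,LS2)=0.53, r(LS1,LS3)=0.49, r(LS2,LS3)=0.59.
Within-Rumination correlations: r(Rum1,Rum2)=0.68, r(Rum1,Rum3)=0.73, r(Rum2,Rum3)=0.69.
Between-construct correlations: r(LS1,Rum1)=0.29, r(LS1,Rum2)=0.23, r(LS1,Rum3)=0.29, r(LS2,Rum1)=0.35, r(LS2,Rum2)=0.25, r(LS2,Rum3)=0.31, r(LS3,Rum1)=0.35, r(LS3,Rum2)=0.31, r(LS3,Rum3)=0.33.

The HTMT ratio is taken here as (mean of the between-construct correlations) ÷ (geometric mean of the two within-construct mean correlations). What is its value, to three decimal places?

Between-construct mean = 2.71/9 = 0.3011.
Mean within-LS = 1.61/3 = 0.5367; mean within-Rum = 2.10/3 = 0.7000.
Geometric mean = √(0.5367 × 0.7000) = 0.6129.
HTMT = 0.3011 / 0.6129 = 0.491.

0.491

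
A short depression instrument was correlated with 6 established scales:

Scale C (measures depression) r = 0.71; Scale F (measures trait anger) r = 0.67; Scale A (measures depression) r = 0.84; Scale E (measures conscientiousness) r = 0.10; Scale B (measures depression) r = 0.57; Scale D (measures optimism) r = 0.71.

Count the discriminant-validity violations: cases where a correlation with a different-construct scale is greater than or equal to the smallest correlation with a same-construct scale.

2

Convergent (same construct = depression): Scale C, Scale A, Scale B.
Smallest convergent = 0.57. Discriminant values: 0.67, 0.10, 0.71; count ≥ 0.57 → 2.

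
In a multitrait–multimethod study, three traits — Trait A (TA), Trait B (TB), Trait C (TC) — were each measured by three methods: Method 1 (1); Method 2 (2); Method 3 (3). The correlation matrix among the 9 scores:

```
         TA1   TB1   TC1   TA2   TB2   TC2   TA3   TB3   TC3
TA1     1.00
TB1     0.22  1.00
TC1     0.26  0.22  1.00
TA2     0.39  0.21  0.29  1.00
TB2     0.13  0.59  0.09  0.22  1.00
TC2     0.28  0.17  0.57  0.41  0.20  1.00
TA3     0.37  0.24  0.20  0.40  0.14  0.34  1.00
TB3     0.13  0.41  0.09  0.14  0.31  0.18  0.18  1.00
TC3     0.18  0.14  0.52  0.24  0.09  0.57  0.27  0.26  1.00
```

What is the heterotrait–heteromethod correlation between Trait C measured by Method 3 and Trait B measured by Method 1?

0.14

Different traits and methods: r(TC3, TB1) = 0.14.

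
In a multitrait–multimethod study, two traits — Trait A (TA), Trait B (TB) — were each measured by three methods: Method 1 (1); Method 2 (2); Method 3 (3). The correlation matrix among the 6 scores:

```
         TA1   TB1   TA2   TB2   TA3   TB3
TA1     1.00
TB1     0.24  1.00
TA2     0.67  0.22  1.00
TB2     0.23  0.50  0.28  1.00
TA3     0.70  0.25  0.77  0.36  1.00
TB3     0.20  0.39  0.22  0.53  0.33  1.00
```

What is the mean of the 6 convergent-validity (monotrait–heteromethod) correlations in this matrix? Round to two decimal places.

0.59

Convergent values: 0.67, 0.70, 0.77, 0.50, 0.39, 0.53; mean = 3.56/6 = 0.59.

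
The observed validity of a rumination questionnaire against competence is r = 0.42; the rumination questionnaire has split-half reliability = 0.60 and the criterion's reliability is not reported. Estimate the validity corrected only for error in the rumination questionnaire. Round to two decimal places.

0.54

Single correction: r_c = r_obs / √r_xx = 0.42 / √0.60 = 0.42 / 0.7746 ≈ 0.54.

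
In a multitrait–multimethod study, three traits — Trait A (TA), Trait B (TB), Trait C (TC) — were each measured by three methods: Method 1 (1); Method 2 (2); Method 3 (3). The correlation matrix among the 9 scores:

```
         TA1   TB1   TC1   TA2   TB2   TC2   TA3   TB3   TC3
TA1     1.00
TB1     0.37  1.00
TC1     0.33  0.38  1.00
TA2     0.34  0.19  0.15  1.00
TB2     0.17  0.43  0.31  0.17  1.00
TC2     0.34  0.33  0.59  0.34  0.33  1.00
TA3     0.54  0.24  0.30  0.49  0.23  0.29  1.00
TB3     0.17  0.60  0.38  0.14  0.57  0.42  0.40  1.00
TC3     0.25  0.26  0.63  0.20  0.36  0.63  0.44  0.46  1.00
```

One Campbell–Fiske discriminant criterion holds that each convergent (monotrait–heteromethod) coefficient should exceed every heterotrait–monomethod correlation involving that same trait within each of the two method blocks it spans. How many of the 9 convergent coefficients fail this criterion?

Convergent coefficients and their comparison sets:
TA (methods 1·2): 0.34 vs {0.37, 0.17, 0.33, 0.34} → fail.
TA (methods 1·3): 0.54 vs {0.37, 0.40, 0.33, 0.44} → pass.
TA (methods 2·3): 0.49 vs {0.17, 0.40, 0.34, 0.44} → pass.
TB (methods 1·2): 0.43 vs {0.37, 0.17, 0.38, 0.33} → pass.
TB (methods 1·3): 0.60 vs {0.37, 0.40, 0.38, 0.46} → pass.
TB (methods 2·3): 0.57 vs {0.17, 0.40, 0.33, 0.46} → pass.
TC (methods 1·2): 0.59 vs {0.33, 0.34, 0.38, 0.33} → pass.
TC (methods 1·3): 0.63 vs {0.33, 0.44, 0.38, 0.46} → pass.
TC (methods 2·3): 0.63 vs {0.34, 0.44, 0.33, 0.46} → pass.
1 of 9 fail.

1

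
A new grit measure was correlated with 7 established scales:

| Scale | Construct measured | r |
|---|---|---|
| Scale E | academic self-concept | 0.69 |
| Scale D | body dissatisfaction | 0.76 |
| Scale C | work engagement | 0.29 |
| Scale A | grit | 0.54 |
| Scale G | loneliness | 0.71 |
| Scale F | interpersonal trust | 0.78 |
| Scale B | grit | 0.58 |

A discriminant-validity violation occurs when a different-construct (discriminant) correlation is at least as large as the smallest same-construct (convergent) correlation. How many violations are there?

4

Convergent (same construct = grit): Scale A, Scale B.
Smallest convergent = 0.54. Discriminant values: 0.69, 0.76, 0.29, 0.71, 0.78; count ≥ 0.54 → 4.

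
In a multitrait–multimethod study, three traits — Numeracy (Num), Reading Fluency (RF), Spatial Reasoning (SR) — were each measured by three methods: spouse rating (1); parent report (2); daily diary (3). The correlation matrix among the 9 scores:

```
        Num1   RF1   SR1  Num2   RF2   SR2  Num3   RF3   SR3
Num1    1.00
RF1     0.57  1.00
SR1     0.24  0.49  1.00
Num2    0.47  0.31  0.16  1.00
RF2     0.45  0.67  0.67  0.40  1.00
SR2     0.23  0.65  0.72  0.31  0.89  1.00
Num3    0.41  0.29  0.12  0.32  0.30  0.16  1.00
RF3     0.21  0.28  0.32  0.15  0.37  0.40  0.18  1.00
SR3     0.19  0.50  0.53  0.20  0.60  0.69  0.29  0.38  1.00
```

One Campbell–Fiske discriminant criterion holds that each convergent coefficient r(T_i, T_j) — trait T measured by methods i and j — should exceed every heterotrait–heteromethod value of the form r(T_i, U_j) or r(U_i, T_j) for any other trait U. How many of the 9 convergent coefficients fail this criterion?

3

Each convergent coefficient versus the relevant comparison correlations:
Num (methods 1·2): 0.47 vs {0.45, 0.31, 0.23, 0.16} → pass.
Num (methods 1·3): 0.41 vs {0.21, 0.29, 0.19, 0.12} → pass.
Num (methods 2·3): 0.32 vs {0.15, 0.30, 0.20, 0.16} → pass.
RF (methods 1·2): 0.67 vs {0.31, 0.45, 0.65, 0.67} → fail.
RF (methods 1·3): 0.28 vs {0.29, 0.21, 0.50, 0.32} → fail.
RF (methods 2·3): 0.37 vs {0.30, 0.15, 0.60, 0.40} → fail.
SR (methods 1·2): 0.72 vs {0.16, 0.23, 0.67, 0.65} → pass.
SR (methods 1·3): 0.53 vs {0.12, 0.19, 0.32, 0.50} → pass.
SR (methods 2·3): 0.69 vs {0.16, 0.20, 0.40, 0.60} → pass.
3 of 9 fail.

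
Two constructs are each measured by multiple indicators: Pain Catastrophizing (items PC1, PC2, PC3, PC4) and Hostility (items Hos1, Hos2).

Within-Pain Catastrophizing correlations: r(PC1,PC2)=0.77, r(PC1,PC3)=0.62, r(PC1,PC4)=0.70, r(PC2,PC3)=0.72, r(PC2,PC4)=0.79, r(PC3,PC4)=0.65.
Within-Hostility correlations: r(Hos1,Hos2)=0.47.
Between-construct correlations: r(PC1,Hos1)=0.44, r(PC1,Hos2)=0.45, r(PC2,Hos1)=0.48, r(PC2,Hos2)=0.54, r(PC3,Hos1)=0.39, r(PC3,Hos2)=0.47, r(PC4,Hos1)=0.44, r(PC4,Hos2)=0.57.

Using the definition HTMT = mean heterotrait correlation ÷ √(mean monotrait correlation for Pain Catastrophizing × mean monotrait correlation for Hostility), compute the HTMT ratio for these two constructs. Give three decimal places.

Mean heterotrait r = 3.78/8 = 0.4725.
Mean within-PC = 4.25/6 = 0.7083; mean within-Hos = 0.47/1 = 0.4700.
Geometric mean = √(0.7083 × 0.4700) = 0.5770.
HTMT = 0.4725 / 0.5770 = 0.819.

0.819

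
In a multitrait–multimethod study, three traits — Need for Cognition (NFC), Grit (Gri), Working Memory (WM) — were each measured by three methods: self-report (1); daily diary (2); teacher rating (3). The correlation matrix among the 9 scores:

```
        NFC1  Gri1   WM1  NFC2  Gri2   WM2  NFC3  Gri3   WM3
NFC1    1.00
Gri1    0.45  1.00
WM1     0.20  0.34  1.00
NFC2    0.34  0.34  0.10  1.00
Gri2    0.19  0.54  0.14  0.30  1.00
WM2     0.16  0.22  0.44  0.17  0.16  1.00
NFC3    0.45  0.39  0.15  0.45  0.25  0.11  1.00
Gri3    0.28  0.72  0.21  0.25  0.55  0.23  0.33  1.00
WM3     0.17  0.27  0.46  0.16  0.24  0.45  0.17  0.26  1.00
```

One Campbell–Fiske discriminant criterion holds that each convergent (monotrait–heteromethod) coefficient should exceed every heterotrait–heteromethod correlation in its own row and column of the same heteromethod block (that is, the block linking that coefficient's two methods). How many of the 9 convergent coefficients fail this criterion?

1

Convergent coefficients and their comparison sets:
NFC (methods 1·2): 0.34 vs {0.19, 0.34, 0.16, 0.10} → fail.
NFC (methods 1·3): 0.45 vs {0.28, 0.39, 0.17, 0.15} → pass.
NFC (methods 2·3): 0.45 vs {0.25, 0.25, 0.16, 0.11} → pass.
Gri (methods 1·2): 0.54 vs {0.34, 0.19, 0.22, 0.14} → pass.
Gri (methods 1·3): 0.72 vs {0.39, 0.28, 0.27, 0.21} → pass.
Gri (methods 2·3): 0.55 vs {0.25, 0.25, 0.24, 0.23} → pass.
WM (methods 1·2): 0.44 vs {0.10, 0.16, 0.14, 0.22} → pass.
WM (methods 1·3): 0.46 vs {0.15, 0.17, 0.21, 0.27} → pass.
WM (methods 2·3): 0.45 vs {0.11, 0.16, 0.23, 0.24} → pass.
1 of 9 fail.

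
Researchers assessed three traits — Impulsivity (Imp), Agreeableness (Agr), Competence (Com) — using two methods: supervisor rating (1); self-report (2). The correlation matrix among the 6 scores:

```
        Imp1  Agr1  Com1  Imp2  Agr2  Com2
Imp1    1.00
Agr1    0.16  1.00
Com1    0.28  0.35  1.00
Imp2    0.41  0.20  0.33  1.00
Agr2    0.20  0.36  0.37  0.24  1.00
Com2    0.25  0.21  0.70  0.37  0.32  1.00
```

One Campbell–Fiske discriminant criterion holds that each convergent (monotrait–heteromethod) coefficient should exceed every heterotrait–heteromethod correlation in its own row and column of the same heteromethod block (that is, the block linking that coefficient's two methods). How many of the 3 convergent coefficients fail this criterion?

1

Each convergent coefficient versus the relevant comparison correlations:
Imp (methods 1·2): 0.41 vs {0.20, 0.20, 0.25, 0.33} → pass.
Agr (methods 1·2): 0.36 vs {0.20, 0.20, 0.21, 0.37} → fail.
Com (methods 1·2): 0.70 vs {0.33, 0.25, 0.37, 0.21} → pass.
1 of 3 fail.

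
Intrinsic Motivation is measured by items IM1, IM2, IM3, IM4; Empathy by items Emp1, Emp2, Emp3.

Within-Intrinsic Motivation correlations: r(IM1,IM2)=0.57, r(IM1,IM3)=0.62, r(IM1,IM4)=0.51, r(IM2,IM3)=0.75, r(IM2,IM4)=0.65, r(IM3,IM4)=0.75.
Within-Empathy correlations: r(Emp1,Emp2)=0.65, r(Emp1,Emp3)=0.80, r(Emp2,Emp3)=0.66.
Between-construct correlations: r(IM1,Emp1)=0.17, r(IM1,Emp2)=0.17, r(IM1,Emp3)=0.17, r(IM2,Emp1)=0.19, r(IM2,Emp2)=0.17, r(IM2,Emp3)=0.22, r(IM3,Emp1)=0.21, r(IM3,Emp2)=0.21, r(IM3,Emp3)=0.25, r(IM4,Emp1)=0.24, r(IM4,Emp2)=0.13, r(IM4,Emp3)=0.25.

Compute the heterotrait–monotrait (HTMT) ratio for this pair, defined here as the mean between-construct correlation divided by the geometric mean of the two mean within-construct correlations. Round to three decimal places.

0.295

Mean heterotrait r = 2.38/12 = 0.1983.
Mean within-IM = 3.85/6 = 0.6417; mean within-Emp = 2.11/3 = 0.7033.
Geometric mean = √(0.6417 × 0.7033) = 0.6718.
HTMT = 0.1983 / 0.6718 = 0.295.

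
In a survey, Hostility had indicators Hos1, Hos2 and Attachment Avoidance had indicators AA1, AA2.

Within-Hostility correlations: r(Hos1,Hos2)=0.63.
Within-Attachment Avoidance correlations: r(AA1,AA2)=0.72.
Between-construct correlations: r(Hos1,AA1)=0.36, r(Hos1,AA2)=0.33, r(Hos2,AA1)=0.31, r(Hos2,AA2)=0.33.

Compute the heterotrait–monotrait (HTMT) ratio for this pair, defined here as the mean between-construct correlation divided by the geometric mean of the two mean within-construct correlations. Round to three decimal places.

Between-construct mean = 1.33/4 = 0.3325.
Mean within-Hos = 0.63/1 = 0.6300; mean within-AA = 0.72/1 = 0.7200.
Geometric mean = √(0.6300 × 0.7200) = 0.6735.
HTMT = 0.3325 / 0.6735 = 0.494.

0.494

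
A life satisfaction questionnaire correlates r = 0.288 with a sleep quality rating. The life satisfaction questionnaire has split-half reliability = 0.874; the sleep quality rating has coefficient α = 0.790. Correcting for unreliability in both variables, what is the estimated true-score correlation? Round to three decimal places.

0.347

r_true = r_obs / √(r_xx · r_yy) = 0.288 / √(0.874 × 0.790) = 0.288 / √0.690460 = 0.288 / 0.8309 ≈ 0.347.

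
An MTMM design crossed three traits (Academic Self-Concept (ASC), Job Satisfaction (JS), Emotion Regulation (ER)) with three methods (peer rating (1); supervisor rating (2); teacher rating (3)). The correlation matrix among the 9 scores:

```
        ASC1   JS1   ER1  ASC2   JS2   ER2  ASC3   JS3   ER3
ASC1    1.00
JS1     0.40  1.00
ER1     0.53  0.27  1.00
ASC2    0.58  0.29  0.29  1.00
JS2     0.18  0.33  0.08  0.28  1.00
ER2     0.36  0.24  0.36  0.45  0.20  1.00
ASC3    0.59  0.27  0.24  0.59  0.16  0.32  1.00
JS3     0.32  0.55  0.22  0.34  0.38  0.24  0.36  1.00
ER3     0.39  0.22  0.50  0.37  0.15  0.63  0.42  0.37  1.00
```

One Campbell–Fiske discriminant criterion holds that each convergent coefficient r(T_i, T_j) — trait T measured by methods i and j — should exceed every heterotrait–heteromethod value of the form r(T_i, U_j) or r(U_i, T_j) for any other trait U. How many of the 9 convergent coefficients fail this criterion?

Convergent coefficients and their comparison sets:
ASC (methods 1·2): 0.58 vs {0.18, 0.29, 0.36, 0.29} → pass.
ASC (methods 1·3): 0.59 vs {0.32, 0.27, 0.39, 0.24} → pass.
ASC (methods 2·3): 0.59 vs {0.34, 0.16, 0.37, 0.32} → pass.
JS (methods 1·2): 0.33 vs {0.29, 0.18, 0.24, 0.08} → pass.
JS (methods 1·3): 0.55 vs {0.27, 0.32, 0.22, 0.22} → pass.
JS (methods 2·3): 0.38 vs {0.16, 0.34, 0.15, 0.24} → pass.
ER (methods 1·2): 0.36 vs {0.29, 0.36, 0.08, 0.24} → fail.
ER (methods 1·3): 0.50 vs {0.24, 0.39, 0.22, 0.22} → pass.
ER (methods 2·3): 0.63 vs {0.32, 0.37, 0.24, 0.15} → pass.
1 of 9 fail.

1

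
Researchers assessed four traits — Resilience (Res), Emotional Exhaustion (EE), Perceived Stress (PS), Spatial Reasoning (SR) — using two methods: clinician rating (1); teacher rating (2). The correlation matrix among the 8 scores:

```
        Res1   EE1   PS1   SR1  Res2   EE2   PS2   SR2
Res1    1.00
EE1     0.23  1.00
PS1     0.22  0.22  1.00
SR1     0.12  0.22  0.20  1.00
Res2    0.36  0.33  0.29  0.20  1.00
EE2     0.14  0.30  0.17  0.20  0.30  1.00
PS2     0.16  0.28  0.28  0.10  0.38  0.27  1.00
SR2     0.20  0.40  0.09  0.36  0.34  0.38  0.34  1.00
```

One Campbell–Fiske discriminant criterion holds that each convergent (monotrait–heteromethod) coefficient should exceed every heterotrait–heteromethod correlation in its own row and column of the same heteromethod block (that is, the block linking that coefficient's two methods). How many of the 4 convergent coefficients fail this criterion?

Convergent coefficients and their comparison sets:
Res (methods 1·2): 0.36 vs {0.14, 0.33, 0.16, 0.29, 0.20, 0.20} → pass.
EE (methods 1·2): 0.30 vs {0.33, 0.14, 0.28, 0.17, 0.40, 0.20} → fail.
PS (methods 1·2): 0.28 vs {0.29, 0.16, 0.17, 0.28, 0.09, 0.10} → fail.
SR (methods 1·2): 0.36 vs {0.20, 0.20, 0.20, 0.40, 0.10, 0.09} → fail.
3 of 4 fail.

3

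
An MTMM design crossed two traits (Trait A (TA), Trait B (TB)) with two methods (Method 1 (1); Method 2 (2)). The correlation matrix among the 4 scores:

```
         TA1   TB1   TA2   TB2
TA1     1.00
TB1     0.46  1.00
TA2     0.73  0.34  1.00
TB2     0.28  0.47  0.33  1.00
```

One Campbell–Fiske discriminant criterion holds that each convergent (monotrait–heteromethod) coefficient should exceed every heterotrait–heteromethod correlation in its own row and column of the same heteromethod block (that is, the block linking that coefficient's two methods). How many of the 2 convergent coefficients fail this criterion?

0

Checking each validity diagonal entry against its comparison values:
TA (methods 1·2): 0.73 vs {0.28, 0.34} → pass.
TB (methods 1·2): 0.47 vs {0.34, 0.28} → pass.
0 of 2 fail.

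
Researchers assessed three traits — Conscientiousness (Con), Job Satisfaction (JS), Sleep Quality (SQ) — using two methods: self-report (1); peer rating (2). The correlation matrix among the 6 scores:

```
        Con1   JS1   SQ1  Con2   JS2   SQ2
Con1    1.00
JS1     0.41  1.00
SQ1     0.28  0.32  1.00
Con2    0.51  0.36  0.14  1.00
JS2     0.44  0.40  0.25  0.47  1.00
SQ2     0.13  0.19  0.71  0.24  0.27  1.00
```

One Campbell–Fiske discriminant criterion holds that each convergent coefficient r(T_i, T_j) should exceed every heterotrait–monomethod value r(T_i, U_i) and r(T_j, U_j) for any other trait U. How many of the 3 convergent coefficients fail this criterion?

Each convergent coefficient versus the relevant comparison correlations:
Con (methods 1·2): 0.51 vs {0.41, 0.47, 0.28, 0.24} → pass.
JS (methods 1·2): 0.40 vs {0.41, 0.47, 0.32, 0.27} → fail.
SQ (methods 1·2): 0.71 vs {0.28, 0.24, 0.32, 0.27} → pass.
1 of 3 fail.

1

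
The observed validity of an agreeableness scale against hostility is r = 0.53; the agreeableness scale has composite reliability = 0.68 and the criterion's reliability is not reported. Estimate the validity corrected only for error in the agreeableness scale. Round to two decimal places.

Single correction: r_c = r_obs / √r_xx = 0.53 / √0.68 = 0.53 / 0.8246 ≈ 0.64.

0.64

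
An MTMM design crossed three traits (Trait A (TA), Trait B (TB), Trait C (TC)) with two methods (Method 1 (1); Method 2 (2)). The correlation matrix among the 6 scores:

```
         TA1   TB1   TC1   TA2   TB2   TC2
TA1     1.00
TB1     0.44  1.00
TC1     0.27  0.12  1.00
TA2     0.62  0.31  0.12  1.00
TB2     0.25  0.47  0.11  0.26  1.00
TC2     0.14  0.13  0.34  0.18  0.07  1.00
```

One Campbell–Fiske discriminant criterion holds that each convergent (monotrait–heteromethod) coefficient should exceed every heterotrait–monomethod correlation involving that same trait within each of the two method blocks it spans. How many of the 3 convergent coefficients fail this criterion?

Convergent coefficients and their comparison sets:
TA (methods 1·2): 0.62 vs {0.44, 0.26, 0.27, 0.18} → pass.
TB (methods 1·2): 0.47 vs {0.44, 0.26, 0.12, 0.07} → pass.
TC (methods 1·2): 0.34 vs {0.27, 0.18, 0.12, 0.07} → pass.
0 of 3 fail.

0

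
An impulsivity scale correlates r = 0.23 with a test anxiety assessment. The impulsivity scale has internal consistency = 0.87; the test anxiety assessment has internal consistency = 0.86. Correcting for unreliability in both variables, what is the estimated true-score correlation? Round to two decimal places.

r_true = r_obs / √(r_xx · r_yy) = 0.23 / √(0.87 × 0.86) = 0.23 / √0.7482 = 0.23 / 0.8650 ≈ 0.27.

0.27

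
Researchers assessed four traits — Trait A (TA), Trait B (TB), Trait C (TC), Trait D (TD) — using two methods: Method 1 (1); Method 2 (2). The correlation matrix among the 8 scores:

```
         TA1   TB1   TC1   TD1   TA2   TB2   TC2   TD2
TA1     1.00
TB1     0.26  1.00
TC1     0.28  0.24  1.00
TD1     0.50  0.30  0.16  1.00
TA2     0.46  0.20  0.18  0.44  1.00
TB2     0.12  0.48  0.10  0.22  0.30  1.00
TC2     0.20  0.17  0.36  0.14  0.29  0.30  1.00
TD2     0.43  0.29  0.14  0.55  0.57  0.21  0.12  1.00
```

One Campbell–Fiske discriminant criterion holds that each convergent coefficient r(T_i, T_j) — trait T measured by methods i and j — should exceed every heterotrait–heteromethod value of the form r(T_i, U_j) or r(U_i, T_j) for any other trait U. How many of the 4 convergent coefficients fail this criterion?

0

Convergent coefficients and their comparison sets:
TA (methods 1·2): 0.46 vs {0.12, 0.20, 0.20, 0.18, 0.43, 0.44} → pass.
TB (methods 1·2): 0.48 vs {0.20, 0.12, 0.17, 0.10, 0.29, 0.22} → pass.
TC (methods 1·2): 0.36 vs {0.18, 0.20, 0.10, 0.17, 0.14, 0.14} → pass.
TD (methods 1·2): 0.55 vs {0.44, 0.43, 0.22, 0.29, 0.14, 0.14} → pass.
0 of 4 fail.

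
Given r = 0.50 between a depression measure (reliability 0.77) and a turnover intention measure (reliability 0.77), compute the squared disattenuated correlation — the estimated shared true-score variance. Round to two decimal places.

0.42

Disattenuated r = 0.50 / √(0.77 × 0.77) = 0.50 / 0.7700 = 0.6494.
Shared true-score variance = 0.6494² = 0.4217 ≈ 0.42.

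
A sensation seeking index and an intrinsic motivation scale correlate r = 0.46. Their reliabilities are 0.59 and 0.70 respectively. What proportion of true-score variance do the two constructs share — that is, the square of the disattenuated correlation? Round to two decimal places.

Disattenuated r = 0.46 / √(0.59 × 0.70) = 0.46 / 0.6427 = 0.7157.
Shared true-score variance = 0.7157² = 0.5122 ≈ 0.51.

0.51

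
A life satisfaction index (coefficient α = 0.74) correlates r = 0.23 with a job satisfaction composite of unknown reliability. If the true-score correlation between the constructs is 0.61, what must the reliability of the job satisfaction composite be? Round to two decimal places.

r_true = r_obs / √(r_xx · r_yy) ⇒ 0.61 = 0.23 / √(0.74 · r_yy).
√(0.74 · r_yy) = 0.23 / 0.61 = 0.3770; 0.74 · r_yy = 0.1421; r_yy = 0.1421 / 0.74 ≈ 0.19.

0.19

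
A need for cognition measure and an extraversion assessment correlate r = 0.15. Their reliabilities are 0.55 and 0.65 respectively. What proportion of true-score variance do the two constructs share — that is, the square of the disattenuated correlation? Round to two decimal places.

0.06

Disattenuated r = 0.15 / √(0.55 × 0.65) = 0.15 / 0.5979 = 0.2509.
Shared true-score variance = 0.2509² = 0.0630 ≈ 0.06.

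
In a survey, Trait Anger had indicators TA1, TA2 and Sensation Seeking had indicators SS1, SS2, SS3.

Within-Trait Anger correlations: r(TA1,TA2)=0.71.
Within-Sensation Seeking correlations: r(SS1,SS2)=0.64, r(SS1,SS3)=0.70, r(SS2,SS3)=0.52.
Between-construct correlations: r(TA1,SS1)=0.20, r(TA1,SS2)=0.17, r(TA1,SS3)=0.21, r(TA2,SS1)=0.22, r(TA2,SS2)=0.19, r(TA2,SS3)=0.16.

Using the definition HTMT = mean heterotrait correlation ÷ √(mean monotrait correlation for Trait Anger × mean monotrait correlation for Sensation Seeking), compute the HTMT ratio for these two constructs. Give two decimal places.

0.29

Between-construct mean = 1.15/6 = 0.1917.
Mean within-TA = 0.71/1 = 0.7100; mean within-SS = 1.86/3 = 0.6200.
Geometric mean = √(0.7100 × 0.6200) = 0.6635.
HTMT = 0.1917 / 0.6635 = 0.29.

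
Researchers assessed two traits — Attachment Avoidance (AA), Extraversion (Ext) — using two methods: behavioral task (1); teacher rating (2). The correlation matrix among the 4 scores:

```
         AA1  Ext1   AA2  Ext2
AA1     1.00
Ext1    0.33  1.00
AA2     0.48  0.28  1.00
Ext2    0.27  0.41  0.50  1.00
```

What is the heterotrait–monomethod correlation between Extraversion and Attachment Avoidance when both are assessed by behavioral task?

Different traits, same method: r(Ext1, AA1) = 0.33.

0.33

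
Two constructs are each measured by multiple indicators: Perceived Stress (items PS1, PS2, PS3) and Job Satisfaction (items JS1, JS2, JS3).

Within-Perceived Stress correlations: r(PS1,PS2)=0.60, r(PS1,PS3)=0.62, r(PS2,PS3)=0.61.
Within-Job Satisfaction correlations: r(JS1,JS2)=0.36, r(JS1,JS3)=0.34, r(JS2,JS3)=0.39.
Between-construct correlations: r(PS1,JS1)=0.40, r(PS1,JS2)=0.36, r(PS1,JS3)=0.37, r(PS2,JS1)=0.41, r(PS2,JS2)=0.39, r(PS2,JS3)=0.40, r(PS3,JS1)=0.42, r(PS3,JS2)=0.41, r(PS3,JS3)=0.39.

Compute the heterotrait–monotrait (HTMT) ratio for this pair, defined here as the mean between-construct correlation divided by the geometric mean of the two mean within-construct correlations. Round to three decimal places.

0.838

Mean heterotrait r = 3.55/9 = 0.3944.
Mean within-PS = 1.83/3 = 0.6100; mean within-JS = 1.09/3 = 0.3633.
Geometric mean = √(0.6100 × 0.3633) = 0.4708.
HTMT = 0.3944 / 0.4708 = 0.838.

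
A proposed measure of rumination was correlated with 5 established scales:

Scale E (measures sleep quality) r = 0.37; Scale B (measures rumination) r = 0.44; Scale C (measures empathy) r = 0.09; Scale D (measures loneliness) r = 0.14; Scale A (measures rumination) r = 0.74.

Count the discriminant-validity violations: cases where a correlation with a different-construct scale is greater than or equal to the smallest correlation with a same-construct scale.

0

Convergent (same construct = rumination): Scale B, Scale A.
Smallest convergent = 0.44. Discriminant values: 0.37, 0.09, 0.14; count ≥ 0.44 → 0.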